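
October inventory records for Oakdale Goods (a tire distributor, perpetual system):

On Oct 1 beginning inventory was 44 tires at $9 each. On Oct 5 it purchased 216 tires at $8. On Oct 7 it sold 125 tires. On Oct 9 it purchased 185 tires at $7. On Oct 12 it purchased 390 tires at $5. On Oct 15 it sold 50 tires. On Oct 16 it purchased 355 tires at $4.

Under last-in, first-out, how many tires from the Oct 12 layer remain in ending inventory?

340

Oct 7, 125 sold [LIFO — newest first]: 125 @ $8 = $1,000
Oct 15, 50 sold [LIFO — newest first]: 50 @ $5 = $250
Total COGS = $1,000 + $250 = $1,250
Ending inventory: 44 @ $9 + 91 @ $8 + 185 @ $7 + 340 @ $5 + 355 @ $4 = $5,539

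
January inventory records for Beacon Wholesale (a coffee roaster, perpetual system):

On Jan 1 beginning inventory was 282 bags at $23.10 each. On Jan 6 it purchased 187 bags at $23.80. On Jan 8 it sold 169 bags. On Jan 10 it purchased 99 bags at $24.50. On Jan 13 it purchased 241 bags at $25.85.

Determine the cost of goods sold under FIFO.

Jan 8, 169 sold [FIFO — oldest first]: 169 @ $23.10 = $3,903.90
Ending inventory: 113 @ $23.10 + 187 @ $23.80 + 99 @ $24.50 + 241 @ $25.85 = $15,716.25

COGS = $3,903.90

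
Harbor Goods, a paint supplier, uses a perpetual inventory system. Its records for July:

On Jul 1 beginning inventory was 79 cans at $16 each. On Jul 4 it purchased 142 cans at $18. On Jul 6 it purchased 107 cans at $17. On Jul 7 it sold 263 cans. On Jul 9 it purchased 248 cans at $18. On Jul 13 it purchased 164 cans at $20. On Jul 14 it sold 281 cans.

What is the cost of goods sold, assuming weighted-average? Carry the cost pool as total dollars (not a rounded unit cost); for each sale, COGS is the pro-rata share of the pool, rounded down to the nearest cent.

After Jul 1: 79 on hand, pool $1,264.00 (≈ $16.0000 each)
After Jul 4: 221 on hand, pool $3,820.00 (≈ $17.2851 each)
After Jul 6: 328 on hand, pool $5,639.00 (≈ $17.1921 each)
Jul 7, sell 263: 263/328 × $5,639.00 → $4,521.51
After Jul 9: 313 on hand, pool $5,581.49 (≈ $17.8322 each)
After Jul 13: 477 on hand, pool $8,861.49 (≈ $18.5775 each)
Jul 14, sell 281: 281/477 × $8,861.49 → $5,220.29
Total COGS = $4,521.51 + $5,220.29 = $9,741.80
Ending inventory (cost pool remaining) = $3,641.20

COGS = $9,741.80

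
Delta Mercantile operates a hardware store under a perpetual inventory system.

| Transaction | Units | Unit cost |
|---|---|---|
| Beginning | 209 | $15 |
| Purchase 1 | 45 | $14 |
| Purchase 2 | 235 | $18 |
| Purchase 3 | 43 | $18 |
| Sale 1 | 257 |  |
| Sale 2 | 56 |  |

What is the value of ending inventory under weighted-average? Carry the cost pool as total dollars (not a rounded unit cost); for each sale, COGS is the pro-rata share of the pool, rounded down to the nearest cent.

Ending inventory = $3,609.80

After Beginning: 209 on hand, pool $3,135.00 (≈ $15.0000 each)
After Purchase 1: 254 on hand, pool $3,765.00 (≈ $14.8228 each)
After Purchase 2: 489 on hand, pool $7,995.00 (≈ $16.3497 each)
After Purchase 3: 532 on hand, pool $8,769.00 (≈ $16.4831 each)
Sale 1, sell 257: 257/532 × $8,769.00 → $4,236.15
Sale 2, sell 56: 56/275 × $4,532.85 → $923.05
Total COGS = $4,236.15 + $923.05 = $5,159.20
Ending inventory (cost pool remaining) = $3,609.80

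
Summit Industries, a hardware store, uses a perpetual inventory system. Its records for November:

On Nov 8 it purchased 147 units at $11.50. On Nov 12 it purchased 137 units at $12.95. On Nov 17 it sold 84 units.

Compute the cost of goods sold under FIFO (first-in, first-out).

Nov 17, 84 sold [FIFO — oldest first]: 84 @ $11.50 = $966.00
Ending inventory: 63 @ $11.50 + 137 @ $12.95 = $2,498.65
Check: goods available $3,464.65 = COGS $966.00 + ending $2,498.65

COGS = $966.00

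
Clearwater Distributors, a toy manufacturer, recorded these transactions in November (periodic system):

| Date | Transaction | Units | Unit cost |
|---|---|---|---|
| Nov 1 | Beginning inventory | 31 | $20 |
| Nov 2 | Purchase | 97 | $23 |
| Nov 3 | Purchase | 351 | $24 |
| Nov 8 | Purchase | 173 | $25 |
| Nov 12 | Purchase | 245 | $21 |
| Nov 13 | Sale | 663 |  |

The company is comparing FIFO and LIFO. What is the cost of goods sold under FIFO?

FIFO COGS: 31 @ $20 + 97 @ $23 + 351 @ $24 + 173 @ $25 + 11 @ $21 = $15,831
LIFO COGS: 245 @ $21 + 173 @ $25 + 245 @ $24 = $15,350

COGS = $15,831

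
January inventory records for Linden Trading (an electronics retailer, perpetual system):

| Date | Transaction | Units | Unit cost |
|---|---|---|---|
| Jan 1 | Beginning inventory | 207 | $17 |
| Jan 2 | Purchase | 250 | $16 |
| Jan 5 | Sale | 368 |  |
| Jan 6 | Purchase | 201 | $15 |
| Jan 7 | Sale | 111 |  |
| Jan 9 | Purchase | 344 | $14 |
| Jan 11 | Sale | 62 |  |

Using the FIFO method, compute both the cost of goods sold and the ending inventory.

Jan 5, 368 sold [FIFO — oldest first]: 207 @ $17 + 161 @ $16 = $6,095
Jan 7, 111 sold [FIFO — oldest first]: 89 @ $16 + 22 @ $15 = $1,754
Jan 11, 62 sold [FIFO — oldest first]: 62 @ $15 = $930
Total COGS = $6,095 + $1,754 + $930 = $8,779
Ending inventory: 117 @ $15 + 344 @ $14 = $6,571
Check: goods available $15,350 = COGS $8,779 + ending $6,571

COGS = $8,779; ending inventory = $6,571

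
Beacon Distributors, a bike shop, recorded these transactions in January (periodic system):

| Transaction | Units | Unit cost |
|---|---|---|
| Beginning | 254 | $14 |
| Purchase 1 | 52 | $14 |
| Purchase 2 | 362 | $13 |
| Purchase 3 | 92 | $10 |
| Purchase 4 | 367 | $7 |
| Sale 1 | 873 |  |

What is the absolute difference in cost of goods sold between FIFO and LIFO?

FIFO COGS: 254 @ $14 + 52 @ $14 + 362 @ $13 + 92 @ $10 + 113 @ $7 = $10,701
LIFO COGS: 367 @ $7 + 92 @ $10 + 362 @ $13 + 52 @ $14 = $8,923
Difference = |$10,701 − $8,923| = $1,778

$1,778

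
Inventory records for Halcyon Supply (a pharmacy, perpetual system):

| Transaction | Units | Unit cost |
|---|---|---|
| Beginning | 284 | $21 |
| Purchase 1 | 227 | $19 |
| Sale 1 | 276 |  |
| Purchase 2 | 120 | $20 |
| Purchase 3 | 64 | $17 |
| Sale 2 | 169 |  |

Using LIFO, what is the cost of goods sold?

COGS = $8,530

Sale 1 (276) [LIFO — newest first]: 227 @ $19 + 49 @ $21 = $5,342
Sale 2 (169) [LIFO — newest first]: 64 @ $17 + 105 @ $20 = $3,188
Total COGS = $5,342 + $3,188 = $8,530
Ending inventory: 235 @ $21 + 15 @ $20 = $5,235
Check: goods available $13,765 = COGS $8,530 + ending $5,235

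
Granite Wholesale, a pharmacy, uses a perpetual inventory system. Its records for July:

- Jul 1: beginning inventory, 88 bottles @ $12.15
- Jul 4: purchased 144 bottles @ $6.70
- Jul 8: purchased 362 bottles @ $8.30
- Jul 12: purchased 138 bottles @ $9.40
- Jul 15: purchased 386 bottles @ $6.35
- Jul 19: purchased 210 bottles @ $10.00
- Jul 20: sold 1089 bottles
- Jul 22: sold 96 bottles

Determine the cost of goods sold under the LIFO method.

COGS = $9,449.20

Jul 20, 1089 sold [LIFO — newest first]: 210 @ $10.00 + 386 @ $6.35 + 138 @ $9.40 + 355 @ $8.30 = $8,794.80
Jul 22, 96 sold [LIFO — newest first]: 7 @ $8.30 + 89 @ $6.70 = $654.40
Total COGS = $8,794.80 + $654.40 = $9,449.20
Ending inventory: 88 @ $12.15 + 55 @ $6.70 = $1,437.70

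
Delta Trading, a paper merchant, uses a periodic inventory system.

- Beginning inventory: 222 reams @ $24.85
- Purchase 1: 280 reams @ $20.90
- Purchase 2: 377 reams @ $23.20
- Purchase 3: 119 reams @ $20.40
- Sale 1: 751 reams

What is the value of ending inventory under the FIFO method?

Sale 1 (751) [FIFO — oldest first]: 222 @ $24.85 + 280 @ $20.90 + 249 @ $23.20 = $17,145.50
Ending inventory: 128 @ $23.20 + 119 @ $20.40 = $5,397.20
Check: goods available $22,542.70 = COGS $17,145.50 + ending $5,397.20

Ending inventory = $5,397.20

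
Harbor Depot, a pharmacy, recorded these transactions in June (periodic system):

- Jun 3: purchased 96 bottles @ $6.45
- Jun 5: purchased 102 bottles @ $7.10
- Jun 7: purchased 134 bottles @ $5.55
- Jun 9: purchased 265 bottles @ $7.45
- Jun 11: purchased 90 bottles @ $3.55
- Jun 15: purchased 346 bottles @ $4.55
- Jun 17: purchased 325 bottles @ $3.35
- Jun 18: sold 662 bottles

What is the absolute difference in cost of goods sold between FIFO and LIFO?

$1,670.00

FIFO COGS: 96 @ $6.45 + 102 @ $7.10 + 134 @ $5.55 + 265 @ $7.45 + 65 @ $3.55 = $4,292.10
LIFO COGS: 325 @ $3.35 + 337 @ $4.55 = $2,622.10
Difference = |$4,292.10 − $2,622.10| = $1,670.00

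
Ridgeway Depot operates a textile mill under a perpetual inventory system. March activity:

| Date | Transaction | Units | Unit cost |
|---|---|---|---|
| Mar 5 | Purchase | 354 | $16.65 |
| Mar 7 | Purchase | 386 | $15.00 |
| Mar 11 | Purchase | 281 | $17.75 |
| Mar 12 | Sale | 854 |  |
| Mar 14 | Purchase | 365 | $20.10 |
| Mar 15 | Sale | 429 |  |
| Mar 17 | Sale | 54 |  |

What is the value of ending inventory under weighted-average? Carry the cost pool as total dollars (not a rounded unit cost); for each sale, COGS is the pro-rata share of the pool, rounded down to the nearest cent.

After Mar 5: 354 on hand, pool $5,894.10 (≈ $16.6500 each)
After Mar 7: 740 on hand, pool $11,684.10 (≈ $15.7893 each)
After Mar 11: 1021 on hand, pool $16,671.85 (≈ $16.3289 each)
Mar 12, sell 854: 854/1021 × $16,671.85 → $13,944.91
After Mar 14: 532 on hand, pool $10,063.44 (≈ $18.9162 each)
Mar 15, sell 429: 429/532 × $10,063.44 → $8,115.06
Mar 17, sell 54: 54/103 × $1,948.38 → $1,021.48
Total COGS = $13,944.91 + $8,115.06 + $1,021.48 = $23,081.45
Ending inventory (cost pool remaining) = $926.90
Check: goods available $24,008.35 = COGS $23,081.45 + ending $926.90

Ending inventory = $926.90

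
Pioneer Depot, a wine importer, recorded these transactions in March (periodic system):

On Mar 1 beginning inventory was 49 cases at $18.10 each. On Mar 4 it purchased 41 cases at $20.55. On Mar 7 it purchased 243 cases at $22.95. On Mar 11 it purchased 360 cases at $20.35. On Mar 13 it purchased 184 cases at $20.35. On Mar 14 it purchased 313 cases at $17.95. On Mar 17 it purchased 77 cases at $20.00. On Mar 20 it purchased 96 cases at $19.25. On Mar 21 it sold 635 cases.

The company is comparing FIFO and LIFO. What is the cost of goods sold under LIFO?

COGS = $12,038.50

FIFO COGS: 49 @ $18.10 + 41 @ $20.55 + 243 @ $22.95 + 302 @ $20.35 = $13,452.00
LIFO COGS: 96 @ $19.25 + 77 @ $20.00 + 313 @ $17.95 + 149 @ $20.35 = $12,038.50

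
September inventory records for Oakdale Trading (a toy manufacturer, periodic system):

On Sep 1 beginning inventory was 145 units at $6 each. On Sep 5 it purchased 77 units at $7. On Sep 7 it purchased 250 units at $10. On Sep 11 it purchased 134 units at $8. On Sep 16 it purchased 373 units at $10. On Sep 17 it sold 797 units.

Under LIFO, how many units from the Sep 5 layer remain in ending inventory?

Sep 17, 797 sold [LIFO — newest first]: 373 @ $10 + 134 @ $8 + 250 @ $10 + 40 @ $7 = $7,582
Ending inventory: 145 @ $6 + 37 @ $7 = $1,129

37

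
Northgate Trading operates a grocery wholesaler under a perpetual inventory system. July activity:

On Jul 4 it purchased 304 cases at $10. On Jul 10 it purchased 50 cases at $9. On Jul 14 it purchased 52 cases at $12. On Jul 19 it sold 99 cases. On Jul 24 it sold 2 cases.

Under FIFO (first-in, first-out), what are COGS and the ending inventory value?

Jul 19, 99 sold [FIFO — oldest first]: 99 @ $10 = $990
Jul 24, 2 sold [FIFO — oldest first]: 2 @ $10 = $20
Total COGS = $990 + $20 = $1,010
Ending inventory: 203 @ $10 + 50 @ $9 + 52 @ $12 = $3,104

COGS = $1,010; ending inventory = $3,104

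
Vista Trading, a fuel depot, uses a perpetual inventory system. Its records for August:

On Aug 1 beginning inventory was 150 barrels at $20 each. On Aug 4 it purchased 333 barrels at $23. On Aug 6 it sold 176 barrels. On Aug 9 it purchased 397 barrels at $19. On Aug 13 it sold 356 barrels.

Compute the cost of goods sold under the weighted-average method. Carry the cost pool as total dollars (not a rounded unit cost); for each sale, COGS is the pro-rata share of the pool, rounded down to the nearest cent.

COGS = $11,124.36

After Aug 1: 150 on hand, pool $3,000.00 (≈ $20.0000 each)
After Aug 4: 483 on hand, pool $10,659.00 (≈ $22.0683 each)
Aug 6, sell 176: 176/483 × $10,659.00 → $3,884.02
After Aug 9: 704 on hand, pool $14,317.98 (≈ $20.3380 each)
Aug 13, sell 356: 356/704 × $14,317.98 → $7,240.34
Total COGS = $3,884.02 + $7,240.34 = $11,124.36
Ending inventory (cost pool remaining) = $7,077.64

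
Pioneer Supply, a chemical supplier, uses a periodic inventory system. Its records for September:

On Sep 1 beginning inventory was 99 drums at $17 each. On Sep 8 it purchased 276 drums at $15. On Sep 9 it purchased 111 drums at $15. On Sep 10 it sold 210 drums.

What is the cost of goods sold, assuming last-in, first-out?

Sep 10, 210 sold [LIFO — newest first]: 111 @ $15 + 99 @ $15 = $3,150
Ending inventory: 99 @ $17 + 177 @ $15 = $4,338
Check: goods available $7,488 = COGS $3,150 + ending $4,338

COGS = $3,150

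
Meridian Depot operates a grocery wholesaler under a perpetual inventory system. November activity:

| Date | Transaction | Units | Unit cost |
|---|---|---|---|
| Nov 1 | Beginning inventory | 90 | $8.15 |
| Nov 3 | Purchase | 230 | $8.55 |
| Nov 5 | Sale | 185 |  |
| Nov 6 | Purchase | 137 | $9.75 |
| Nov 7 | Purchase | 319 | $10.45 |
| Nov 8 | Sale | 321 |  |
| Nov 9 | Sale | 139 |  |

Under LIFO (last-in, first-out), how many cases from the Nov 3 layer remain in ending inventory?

Nov 5, 185 sold [LIFO — newest first]: 185 @ $8.55 = $1,581.75
Nov 8, 321 sold [LIFO — newest first]: 319 @ $10.45 + 2 @ $9.75 = $3,353.05
Nov 9, 139 sold [LIFO — newest first]: 135 @ $9.75 + 4 @ $8.55 = $1,350.45
Total COGS = $1,581.75 + $3,353.05 + $1,350.45 = $6,285.25
Ending inventory: 90 @ $8.15 + 41 @ $8.55 = $1,084.05
Check: goods available $7,369.30 = COGS $6,285.25 + ending $1,084.05

41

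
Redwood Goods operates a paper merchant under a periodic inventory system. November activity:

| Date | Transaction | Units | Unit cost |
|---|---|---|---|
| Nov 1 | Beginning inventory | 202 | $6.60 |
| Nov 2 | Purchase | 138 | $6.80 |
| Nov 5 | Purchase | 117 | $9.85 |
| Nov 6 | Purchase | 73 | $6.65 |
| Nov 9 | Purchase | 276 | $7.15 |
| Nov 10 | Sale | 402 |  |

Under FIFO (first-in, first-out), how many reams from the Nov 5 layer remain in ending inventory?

55

Nov 10, 402 sold [FIFO — oldest first]: 202 @ $6.60 + 138 @ $6.80 + 62 @ $9.85 = $2,882.30
Ending inventory: 55 @ $9.85 + 73 @ $6.65 + 276 @ $7.15 = $3,000.60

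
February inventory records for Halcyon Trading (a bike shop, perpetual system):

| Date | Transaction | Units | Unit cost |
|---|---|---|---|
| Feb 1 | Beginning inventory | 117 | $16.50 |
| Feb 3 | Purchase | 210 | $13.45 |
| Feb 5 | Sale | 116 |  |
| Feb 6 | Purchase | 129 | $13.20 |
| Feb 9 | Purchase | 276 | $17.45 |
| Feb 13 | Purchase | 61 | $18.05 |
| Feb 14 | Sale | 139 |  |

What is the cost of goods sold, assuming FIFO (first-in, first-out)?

COGS = $3,786.60

Feb 5, 116 sold [FIFO — oldest first]: 116 @ $16.50 = $1,914.00
Feb 14, 139 sold [FIFO — oldest first]: 1 @ $16.50 + 138 @ $13.45 = $1,872.60
Total COGS = $1,914.00 + $1,872.60 = $3,786.60
Ending inventory: 72 @ $13.45 + 129 @ $13.20 + 276 @ $17.45 + 61 @ $18.05 = $8,588.45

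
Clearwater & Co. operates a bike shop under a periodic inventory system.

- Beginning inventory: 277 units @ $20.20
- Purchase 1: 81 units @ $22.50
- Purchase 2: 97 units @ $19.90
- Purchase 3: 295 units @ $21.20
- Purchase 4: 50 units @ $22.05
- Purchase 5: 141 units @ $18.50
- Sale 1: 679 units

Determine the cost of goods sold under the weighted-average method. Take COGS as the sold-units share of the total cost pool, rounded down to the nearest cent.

COGS = $13,935.87

Sale 1, sell 679: 679/941 × $19,313.20 → $13,935.87
Ending inventory (cost pool remaining) = $5,377.33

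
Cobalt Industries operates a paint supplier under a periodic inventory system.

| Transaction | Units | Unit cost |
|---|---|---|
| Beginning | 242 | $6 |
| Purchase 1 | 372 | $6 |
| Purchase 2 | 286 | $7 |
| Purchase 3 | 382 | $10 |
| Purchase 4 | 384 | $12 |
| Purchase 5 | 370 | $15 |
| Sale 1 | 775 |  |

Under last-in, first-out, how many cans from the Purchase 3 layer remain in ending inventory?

Sale 1 (775) [LIFO — newest first]: 370 @ $15 + 384 @ $12 + 21 @ $10 = $10,368
Ending inventory: 242 @ $6 + 372 @ $6 + 286 @ $7 + 361 @ $10 = $9,296

361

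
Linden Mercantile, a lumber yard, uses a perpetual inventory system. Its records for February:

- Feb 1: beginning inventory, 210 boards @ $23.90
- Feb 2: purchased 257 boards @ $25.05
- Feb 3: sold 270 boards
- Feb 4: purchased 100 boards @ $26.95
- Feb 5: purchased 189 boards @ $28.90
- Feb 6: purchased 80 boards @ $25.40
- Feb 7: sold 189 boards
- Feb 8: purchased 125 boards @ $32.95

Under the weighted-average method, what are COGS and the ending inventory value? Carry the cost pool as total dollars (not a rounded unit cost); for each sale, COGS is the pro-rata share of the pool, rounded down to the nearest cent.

After Feb 1: 210 on hand, pool $5,019.00 (≈ $23.9000 each)
After Feb 2: 467 on hand, pool $11,456.85 (≈ $24.5329 each)
Feb 3, sell 270: 270/467 × $11,456.85 → $6,623.87
After Feb 4: 297 on hand, pool $7,527.98 (≈ $25.3467 each)
After Feb 5: 486 on hand, pool $12,990.08 (≈ $26.7286 each)
After Feb 6: 566 on hand, pool $15,022.08 (≈ $26.5408 each)
Feb 7, sell 189: 189/566 × $15,022.08 → $5,016.20
After Feb 8: 502 on hand, pool $14,124.63 (≈ $28.1367 each)
Total COGS = $6,623.87 + $5,016.20 = $11,640.07
Ending inventory (cost pool remaining) = $14,124.63
Check: goods available $25,764.70 = COGS $11,640.07 + ending $14,124.63

COGS = $11,640.07; ending inventory = $14,124.63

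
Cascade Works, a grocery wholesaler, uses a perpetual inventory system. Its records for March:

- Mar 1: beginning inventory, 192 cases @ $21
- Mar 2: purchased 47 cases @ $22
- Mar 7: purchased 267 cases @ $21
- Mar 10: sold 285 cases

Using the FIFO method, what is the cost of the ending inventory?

Mar 10, 285 sold [FIFO — oldest first]: 192 @ $21 + 47 @ $22 + 46 @ $21 = $6,032
Ending inventory: 221 @ $21 = $4,641

Ending inventory = $4,641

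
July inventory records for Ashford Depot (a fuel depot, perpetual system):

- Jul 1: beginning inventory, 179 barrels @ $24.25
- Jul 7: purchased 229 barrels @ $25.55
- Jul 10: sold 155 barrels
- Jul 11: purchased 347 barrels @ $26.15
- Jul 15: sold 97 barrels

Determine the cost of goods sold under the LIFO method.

Jul 10, 155 sold [LIFO — newest first]: 155 @ $25.55 = $3,960.25
Jul 15, 97 sold [LIFO — newest first]: 97 @ $26.15 = $2,536.55
Total COGS = $3,960.25 + $2,536.55 = $6,496.80
Ending inventory: 179 @ $24.25 + 74 @ $25.55 + 250 @ $26.15 = $12,768.95
Check: goods available $19,265.75 = COGS $6,496.80 + ending $12,768.95

COGS = $6,496.80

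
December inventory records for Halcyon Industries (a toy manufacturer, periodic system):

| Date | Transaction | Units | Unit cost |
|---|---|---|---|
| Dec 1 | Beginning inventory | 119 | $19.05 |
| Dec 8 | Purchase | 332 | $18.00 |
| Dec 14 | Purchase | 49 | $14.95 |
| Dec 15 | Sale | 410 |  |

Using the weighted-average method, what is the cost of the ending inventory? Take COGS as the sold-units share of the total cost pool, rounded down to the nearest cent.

Dec 15, sell 410: 410/500 × $8,975.50 → $7,359.91
Ending inventory (cost pool remaining) = $1,615.59

Ending inventory = $1,615.59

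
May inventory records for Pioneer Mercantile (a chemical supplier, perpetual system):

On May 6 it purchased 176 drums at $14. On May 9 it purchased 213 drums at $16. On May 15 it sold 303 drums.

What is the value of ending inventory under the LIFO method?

Ending inventory = $1,204

May 15, 303 sold [LIFO — newest first]: 213 @ $16 + 90 @ $14 = $4,668
Ending inventory: 86 @ $14 = $1,204
Check: goods available $5,872 = COGS $4,668 + ending $1,204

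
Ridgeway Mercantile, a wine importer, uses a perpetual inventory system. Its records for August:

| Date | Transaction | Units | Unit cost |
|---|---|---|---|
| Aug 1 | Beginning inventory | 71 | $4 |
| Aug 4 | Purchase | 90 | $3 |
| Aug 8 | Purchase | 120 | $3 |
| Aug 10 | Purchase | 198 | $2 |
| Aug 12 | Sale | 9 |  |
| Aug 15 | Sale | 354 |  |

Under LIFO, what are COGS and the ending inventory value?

COGS = $891; ending inventory = $419

Aug 12, 9 sold [LIFO — newest first]: 9 @ $2 = $18
Aug 15, 354 sold [LIFO — newest first]: 189 @ $2 + 120 @ $3 + 45 @ $3 = $873
Total COGS = $18 + $873 = $891
Ending inventory: 71 @ $4 + 45 @ $3 = $419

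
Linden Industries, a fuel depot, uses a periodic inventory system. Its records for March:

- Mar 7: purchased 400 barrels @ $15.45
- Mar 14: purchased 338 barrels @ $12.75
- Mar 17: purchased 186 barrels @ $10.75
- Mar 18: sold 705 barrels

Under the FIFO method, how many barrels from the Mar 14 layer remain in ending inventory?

Mar 18, 705 sold [FIFO — oldest first]: 400 @ $15.45 + 305 @ $12.75 = $10,068.75
Ending inventory: 33 @ $12.75 + 186 @ $10.75 = $2,420.25

33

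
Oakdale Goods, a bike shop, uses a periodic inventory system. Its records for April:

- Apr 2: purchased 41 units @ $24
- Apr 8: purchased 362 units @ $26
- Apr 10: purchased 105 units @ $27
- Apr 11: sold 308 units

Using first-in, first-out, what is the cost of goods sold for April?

COGS = $7,926

Apr 11, 308 sold [FIFO — oldest first]: 41 @ $24 + 267 @ $26 = $7,926
Ending inventory: 95 @ $26 + 105 @ $27 = $5,305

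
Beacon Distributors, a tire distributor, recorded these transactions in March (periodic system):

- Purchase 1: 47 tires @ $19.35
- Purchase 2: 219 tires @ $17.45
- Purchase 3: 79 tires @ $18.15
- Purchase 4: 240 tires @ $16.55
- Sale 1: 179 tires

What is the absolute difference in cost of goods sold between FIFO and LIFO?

FIFO COGS: 47 @ $19.35 + 132 @ $17.45 = $3,212.85
LIFO COGS: 179 @ $16.55 = $2,962.45
Difference = |$3,212.85 − $2,962.45| = $250.40

$250.40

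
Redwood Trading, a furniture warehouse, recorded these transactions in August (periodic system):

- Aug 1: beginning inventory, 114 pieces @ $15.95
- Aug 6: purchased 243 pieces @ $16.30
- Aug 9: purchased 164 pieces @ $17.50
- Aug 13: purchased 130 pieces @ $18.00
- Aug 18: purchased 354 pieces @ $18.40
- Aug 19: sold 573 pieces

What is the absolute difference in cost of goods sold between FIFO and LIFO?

FIFO COGS: 114 @ $15.95 + 243 @ $16.30 + 164 @ $17.50 + 52 @ $18.00 = $9,585.20
LIFO COGS: 354 @ $18.40 + 130 @ $18.00 + 89 @ $17.50 = $10,411.10
Difference = |$9,585.20 − $10,411.10| = $825.90

$825.90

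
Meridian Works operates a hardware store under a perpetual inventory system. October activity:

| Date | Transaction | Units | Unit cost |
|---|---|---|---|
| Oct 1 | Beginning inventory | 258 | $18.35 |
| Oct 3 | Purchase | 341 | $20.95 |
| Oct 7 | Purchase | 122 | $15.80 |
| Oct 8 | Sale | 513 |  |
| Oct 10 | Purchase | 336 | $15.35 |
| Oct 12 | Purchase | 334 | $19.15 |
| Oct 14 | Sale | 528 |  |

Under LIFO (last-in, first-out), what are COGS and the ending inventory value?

Oct 8, 513 sold [LIFO — newest first]: 122 @ $15.80 + 341 @ $20.95 + 50 @ $18.35 = $9,989.05
Oct 14, 528 sold [LIFO — newest first]: 334 @ $19.15 + 194 @ $15.35 = $9,374.00
Total COGS = $9,989.05 + $9,374.00 = $19,363.05
Ending inventory: 208 @ $18.35 + 142 @ $15.35 = $5,996.50

COGS = $19,363.05; ending inventory = $5,996.50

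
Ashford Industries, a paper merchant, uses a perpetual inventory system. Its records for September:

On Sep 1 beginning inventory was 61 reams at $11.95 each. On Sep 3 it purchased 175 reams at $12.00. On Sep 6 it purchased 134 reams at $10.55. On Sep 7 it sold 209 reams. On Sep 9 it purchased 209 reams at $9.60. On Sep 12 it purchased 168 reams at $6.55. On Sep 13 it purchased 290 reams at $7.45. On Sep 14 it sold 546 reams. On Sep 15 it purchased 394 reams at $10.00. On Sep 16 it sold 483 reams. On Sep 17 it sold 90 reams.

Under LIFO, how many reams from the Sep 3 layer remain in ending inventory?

42

Sep 7, 209 sold [LIFO — newest first]: 134 @ $10.55 + 75 @ $12.00 = $2,313.70
Sep 14, 546 sold [LIFO — newest first]: 290 @ $7.45 + 168 @ $6.55 + 88 @ $9.60 = $4,105.70
Sep 16, 483 sold [LIFO — newest first]: 394 @ $10.00 + 89 @ $9.60 = $4,794.40
Sep 17, 90 sold [LIFO — newest first]: 32 @ $9.60 + 58 @ $12.00 = $1,003.20
Total COGS = $2,313.70 + $4,105.70 + $4,794.40 + $1,003.20 = $12,217.00
Ending inventory: 61 @ $11.95 + 42 @ $12.00 = $1,232.95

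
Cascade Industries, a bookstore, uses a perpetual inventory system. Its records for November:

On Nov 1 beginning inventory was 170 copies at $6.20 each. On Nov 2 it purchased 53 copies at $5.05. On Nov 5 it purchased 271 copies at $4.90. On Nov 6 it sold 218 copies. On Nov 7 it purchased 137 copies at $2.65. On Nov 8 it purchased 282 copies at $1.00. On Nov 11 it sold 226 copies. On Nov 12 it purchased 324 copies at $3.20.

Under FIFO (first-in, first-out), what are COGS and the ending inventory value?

COGS = $2,404.55; ending inventory = $1,926.85

Nov 6, 218 sold [FIFO — oldest first]: 170 @ $6.20 + 48 @ $5.05 = $1,296.40
Nov 11, 226 sold [FIFO — oldest first]: 5 @ $5.05 + 221 @ $4.90 = $1,108.15
Total COGS = $1,296.40 + $1,108.15 = $2,404.55
Ending inventory: 50 @ $4.90 + 137 @ $2.65 + 282 @ $1.00 + 324 @ $3.20 = $1,926.85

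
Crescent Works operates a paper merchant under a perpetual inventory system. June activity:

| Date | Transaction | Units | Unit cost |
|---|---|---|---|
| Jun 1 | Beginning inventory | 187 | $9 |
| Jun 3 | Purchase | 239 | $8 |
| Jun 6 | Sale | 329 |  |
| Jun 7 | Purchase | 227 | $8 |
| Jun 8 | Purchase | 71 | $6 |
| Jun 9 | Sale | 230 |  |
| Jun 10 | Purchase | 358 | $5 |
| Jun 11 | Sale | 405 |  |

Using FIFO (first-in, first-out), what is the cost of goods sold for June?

COGS = $7,037

Jun 6, 329 sold [FIFO — oldest first]: 187 @ $9 + 142 @ $8 = $2,819
Jun 9, 230 sold [FIFO — oldest first]: 97 @ $8 + 133 @ $8 = $1,840
Jun 11, 405 sold [FIFO — oldest first]: 94 @ $8 + 71 @ $6 + 240 @ $5 = $2,378
Total COGS = $2,819 + $1,840 + $2,378 = $7,037
Ending inventory: 118 @ $5 = $590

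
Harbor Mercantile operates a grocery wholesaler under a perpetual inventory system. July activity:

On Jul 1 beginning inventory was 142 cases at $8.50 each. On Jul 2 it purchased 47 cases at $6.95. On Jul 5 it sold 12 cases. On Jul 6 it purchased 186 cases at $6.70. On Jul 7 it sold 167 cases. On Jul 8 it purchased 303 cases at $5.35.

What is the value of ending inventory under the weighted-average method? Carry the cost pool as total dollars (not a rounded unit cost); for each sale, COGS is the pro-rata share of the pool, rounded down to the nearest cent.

After Jul 1: 142 on hand, pool $1,207.00 (≈ $8.5000 each)
After Jul 2: 189 on hand, pool $1,533.65 (≈ $8.1146 each)
Jul 5, sell 12: 12/189 × $1,533.65 → $97.37
After Jul 6: 363 on hand, pool $2,682.48 (≈ $7.3898 each)
Jul 7, sell 167: 167/363 × $2,682.48 → $1,234.08
After Jul 8: 499 on hand, pool $3,069.45 (≈ $6.1512 each)
Total COGS = $97.37 + $1,234.08 = $1,331.45
Ending inventory (cost pool remaining) = $3,069.45

Ending inventory = $3,069.45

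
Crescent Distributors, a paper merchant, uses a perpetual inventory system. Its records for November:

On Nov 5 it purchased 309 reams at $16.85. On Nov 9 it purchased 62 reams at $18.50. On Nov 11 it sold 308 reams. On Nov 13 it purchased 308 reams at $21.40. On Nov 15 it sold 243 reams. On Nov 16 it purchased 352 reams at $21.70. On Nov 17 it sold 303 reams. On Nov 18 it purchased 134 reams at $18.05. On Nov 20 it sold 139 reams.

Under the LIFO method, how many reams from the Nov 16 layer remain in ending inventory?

Nov 11, 308 sold [LIFO — newest first]: 62 @ $18.50 + 246 @ $16.85 = $5,292.10
Nov 15, 243 sold [LIFO — newest first]: 243 @ $21.40 = $5,200.20
Nov 17, 303 sold [LIFO — newest first]: 303 @ $21.70 = $6,575.10
Nov 20, 139 sold [LIFO — newest first]: 134 @ $18.05 + 5 @ $21.70 = $2,527.20
Total COGS = $5,292.10 + $5,200.20 + $6,575.10 + $2,527.20 = $19,594.60
Ending inventory: 63 @ $16.85 + 65 @ $21.40 + 44 @ $21.70 = $3,407.35
Check: goods available $23,001.95 = COGS $19,594.60 + ending $3,407.35

44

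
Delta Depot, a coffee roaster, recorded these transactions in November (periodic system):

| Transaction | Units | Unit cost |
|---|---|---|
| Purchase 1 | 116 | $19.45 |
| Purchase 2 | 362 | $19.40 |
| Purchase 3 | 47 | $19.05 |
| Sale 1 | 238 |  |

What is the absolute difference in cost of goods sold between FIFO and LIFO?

$22.25

FIFO COGS: 116 @ $19.45 + 122 @ $19.40 = $4,623.00
LIFO COGS: 47 @ $19.05 + 191 @ $19.40 = $4,600.75
Difference = |$4,623.00 − $4,600.75| = $22.25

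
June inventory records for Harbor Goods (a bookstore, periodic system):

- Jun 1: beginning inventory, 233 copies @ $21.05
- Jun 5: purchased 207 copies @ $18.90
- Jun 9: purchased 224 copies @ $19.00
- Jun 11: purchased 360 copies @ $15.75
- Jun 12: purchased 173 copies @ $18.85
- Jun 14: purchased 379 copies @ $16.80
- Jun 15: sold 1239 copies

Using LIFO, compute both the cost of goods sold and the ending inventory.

Jun 15, 1239 sold [LIFO — newest first]: 379 @ $16.80 + 173 @ $18.85 + 360 @ $15.75 + 224 @ $19.00 + 103 @ $18.90 = $21,500.95
Ending inventory: 233 @ $21.05 + 104 @ $18.90 = $6,870.25
Check: goods available $28,371.20 = COGS $21,500.95 + ending $6,870.25

COGS = $21,500.95; ending inventory = $6,870.25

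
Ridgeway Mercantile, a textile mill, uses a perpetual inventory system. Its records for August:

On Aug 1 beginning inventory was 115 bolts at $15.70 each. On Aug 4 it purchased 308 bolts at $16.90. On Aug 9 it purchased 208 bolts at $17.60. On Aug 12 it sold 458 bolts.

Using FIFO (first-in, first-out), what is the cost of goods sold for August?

COGS = $7,626.70

Aug 12, 458 sold [FIFO — oldest first]: 115 @ $15.70 + 308 @ $16.90 + 35 @ $17.60 = $7,626.70
Ending inventory: 173 @ $17.60 = $3,044.80
Check: goods available $10,671.50 = COGS $7,626.70 + ending $3,044.80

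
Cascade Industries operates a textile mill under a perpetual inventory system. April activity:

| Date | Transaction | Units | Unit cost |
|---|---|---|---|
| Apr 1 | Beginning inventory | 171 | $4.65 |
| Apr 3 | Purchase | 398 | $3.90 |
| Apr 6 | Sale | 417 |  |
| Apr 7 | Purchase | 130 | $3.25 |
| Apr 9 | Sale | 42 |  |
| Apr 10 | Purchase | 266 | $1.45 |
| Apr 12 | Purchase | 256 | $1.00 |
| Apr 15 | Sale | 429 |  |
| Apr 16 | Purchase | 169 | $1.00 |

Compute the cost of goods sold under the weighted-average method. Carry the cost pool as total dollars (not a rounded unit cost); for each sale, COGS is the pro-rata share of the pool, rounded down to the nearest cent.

COGS = $2,740.76

After Apr 1: 171 on hand, pool $795.15 (≈ $4.6500 each)
After Apr 3: 569 on hand, pool $2,347.35 (≈ $4.1254 each)
Apr 6, sell 417: 417/569 × $2,347.35 → $1,720.28
After Apr 7: 282 on hand, pool $1,049.57 (≈ $3.7219 each)
Apr 9, sell 42: 42/282 × $1,049.57 → $156.31
After Apr 10: 506 on hand, pool $1,278.96 (≈ $2.5276 each)
After Apr 12: 762 on hand, pool $1,534.96 (≈ $2.0144 each)
Apr 15, sell 429: 429/762 × $1,534.96 → $864.17
After Apr 16: 502 on hand, pool $839.79 (≈ $1.6729 each)
Total COGS = $1,720.28 + $156.31 + $864.17 = $2,740.76
Ending inventory (cost pool remaining) = $839.79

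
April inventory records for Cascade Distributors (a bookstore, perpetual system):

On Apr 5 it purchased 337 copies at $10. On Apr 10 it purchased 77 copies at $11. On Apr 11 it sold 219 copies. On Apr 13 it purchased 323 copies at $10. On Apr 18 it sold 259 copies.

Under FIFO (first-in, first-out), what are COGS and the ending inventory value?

COGS = $4,857; ending inventory = $2,590

Apr 11, 219 sold [FIFO — oldest first]: 219 @ $10 = $2,190
Apr 18, 259 sold [FIFO — oldest first]: 118 @ $10 + 77 @ $11 + 64 @ $10 = $2,667
Total COGS = $2,190 + $2,667 = $4,857
Ending inventory: 259 @ $10 = $2,590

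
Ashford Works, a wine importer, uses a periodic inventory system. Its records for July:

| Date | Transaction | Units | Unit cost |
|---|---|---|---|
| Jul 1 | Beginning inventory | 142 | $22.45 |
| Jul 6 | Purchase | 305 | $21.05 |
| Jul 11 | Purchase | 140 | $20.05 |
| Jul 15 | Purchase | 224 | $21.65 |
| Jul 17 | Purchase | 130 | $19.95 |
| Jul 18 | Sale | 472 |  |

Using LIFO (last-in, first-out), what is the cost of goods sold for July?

COGS = $9,809.00

Jul 18, 472 sold [LIFO — newest first]: 130 @ $19.95 + 224 @ $21.65 + 118 @ $20.05 = $9,809.00
Ending inventory: 142 @ $22.45 + 305 @ $21.05 + 22 @ $20.05 = $10,049.25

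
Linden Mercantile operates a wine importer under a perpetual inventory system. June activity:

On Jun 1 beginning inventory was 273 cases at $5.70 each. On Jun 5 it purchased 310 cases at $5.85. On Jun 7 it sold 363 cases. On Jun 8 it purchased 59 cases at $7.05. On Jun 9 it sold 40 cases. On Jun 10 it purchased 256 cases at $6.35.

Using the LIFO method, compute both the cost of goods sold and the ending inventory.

Jun 7, 363 sold [LIFO — newest first]: 310 @ $5.85 + 53 @ $5.70 = $2,115.60
Jun 9, 40 sold [LIFO — newest first]: 40 @ $7.05 = $282.00
Total COGS = $2,115.60 + $282.00 = $2,397.60
Ending inventory: 220 @ $5.70 + 19 @ $7.05 + 256 @ $6.35 = $3,013.55

COGS = $2,397.60; ending inventory = $3,013.55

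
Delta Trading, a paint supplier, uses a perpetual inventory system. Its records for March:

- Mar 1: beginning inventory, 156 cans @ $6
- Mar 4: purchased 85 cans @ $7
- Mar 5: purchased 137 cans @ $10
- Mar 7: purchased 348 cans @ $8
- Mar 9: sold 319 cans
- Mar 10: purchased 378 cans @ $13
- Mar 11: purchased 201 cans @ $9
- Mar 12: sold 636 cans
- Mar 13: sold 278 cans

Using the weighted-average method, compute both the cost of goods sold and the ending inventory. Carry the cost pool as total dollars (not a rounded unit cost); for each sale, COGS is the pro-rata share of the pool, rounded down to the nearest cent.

After Mar 1: 156 on hand, pool $936.00 (≈ $6.0000 each)
After Mar 4: 241 on hand, pool $1,531.00 (≈ $6.3527 each)
After Mar 5: 378 on hand, pool $2,901.00 (≈ $7.6746 each)
After Mar 7: 726 on hand, pool $5,685.00 (≈ $7.8306 each)
Mar 9, sell 319: 319/726 × $5,685.00 → $2,497.95
After Mar 10: 785 on hand, pool $8,101.05 (≈ $10.3198 each)
After Mar 11: 986 on hand, pool $9,910.05 (≈ $10.0508 each)
Mar 12, sell 636: 636/986 × $9,910.05 → $6,392.28
Mar 13, sell 278: 278/350 × $3,517.77 → $2,794.11
Total COGS = $2,497.95 + $6,392.28 + $2,794.11 = $11,684.34
Ending inventory (cost pool remaining) = $723.66

COGS = $11,684.34; ending inventory = $723.66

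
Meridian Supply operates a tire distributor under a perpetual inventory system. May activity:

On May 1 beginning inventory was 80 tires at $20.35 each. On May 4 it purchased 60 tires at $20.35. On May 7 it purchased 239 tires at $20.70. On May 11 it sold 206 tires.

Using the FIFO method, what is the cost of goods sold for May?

May 11, 206 sold [FIFO — oldest first]: 80 @ $20.35 + 60 @ $20.35 + 66 @ $20.70 = $4,215.20
Ending inventory: 173 @ $20.70 = $3,581.10

COGS = $4,215.20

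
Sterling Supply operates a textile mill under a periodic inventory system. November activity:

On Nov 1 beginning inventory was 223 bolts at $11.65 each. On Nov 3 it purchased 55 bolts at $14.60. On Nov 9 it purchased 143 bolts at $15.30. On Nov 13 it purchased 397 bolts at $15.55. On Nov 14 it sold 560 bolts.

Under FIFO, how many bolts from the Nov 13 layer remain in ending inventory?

258

Nov 14, 560 sold [FIFO — oldest first]: 223 @ $11.65 + 55 @ $14.60 + 143 @ $15.30 + 139 @ $15.55 = $7,750.30
Ending inventory: 258 @ $15.55 = $4,011.90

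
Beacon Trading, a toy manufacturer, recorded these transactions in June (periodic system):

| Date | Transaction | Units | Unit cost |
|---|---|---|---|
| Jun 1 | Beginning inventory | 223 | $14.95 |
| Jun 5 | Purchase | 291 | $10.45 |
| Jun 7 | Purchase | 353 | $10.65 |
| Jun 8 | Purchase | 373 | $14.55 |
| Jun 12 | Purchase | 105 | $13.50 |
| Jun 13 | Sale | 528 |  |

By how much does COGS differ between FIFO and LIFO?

FIFO COGS: 223 @ $14.95 + 291 @ $10.45 + 14 @ $10.65 = $6,523.90
LIFO COGS: 105 @ $13.50 + 373 @ $14.55 + 50 @ $10.65 = $7,377.15
Difference = |$6,523.90 − $7,377.15| = $853.25

$853.25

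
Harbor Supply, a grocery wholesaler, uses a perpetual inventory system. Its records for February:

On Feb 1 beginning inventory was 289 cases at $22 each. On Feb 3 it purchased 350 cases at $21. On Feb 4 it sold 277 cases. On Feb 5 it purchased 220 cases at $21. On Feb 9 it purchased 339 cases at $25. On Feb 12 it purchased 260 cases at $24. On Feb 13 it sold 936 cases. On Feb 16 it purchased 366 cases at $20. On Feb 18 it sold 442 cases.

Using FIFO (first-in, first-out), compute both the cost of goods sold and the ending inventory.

COGS = $36,983; ending inventory = $3,380

Feb 4, 277 sold [FIFO — oldest first]: 277 @ $22 = $6,094
Feb 13, 936 sold [FIFO — oldest first]: 12 @ $22 + 350 @ $21 + 220 @ $21 + 339 @ $25 + 15 @ $24 = $21,069
Feb 18, 442 sold [FIFO — oldest first]: 245 @ $24 + 197 @ $20 = $9,820
Total COGS = $6,094 + $21,069 + $9,820 = $36,983
Ending inventory: 169 @ $20 = $3,380
Check: goods available $40,363 = COGS $36,983 + ending $3,380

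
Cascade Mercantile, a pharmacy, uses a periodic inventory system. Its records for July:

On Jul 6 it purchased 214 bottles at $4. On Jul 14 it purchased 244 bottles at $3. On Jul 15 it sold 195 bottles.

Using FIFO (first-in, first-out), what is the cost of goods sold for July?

COGS = $780

Jul 15, 195 sold [FIFO — oldest first]: 195 @ $4 = $780
Ending inventory: 19 @ $4 + 244 @ $3 = $808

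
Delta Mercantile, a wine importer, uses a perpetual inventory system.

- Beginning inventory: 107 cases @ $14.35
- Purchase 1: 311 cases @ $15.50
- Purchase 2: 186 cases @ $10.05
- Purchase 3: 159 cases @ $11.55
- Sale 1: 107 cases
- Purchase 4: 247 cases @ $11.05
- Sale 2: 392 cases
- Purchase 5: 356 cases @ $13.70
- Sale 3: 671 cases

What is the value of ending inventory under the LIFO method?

Ending inventory = $2,914.95

Sale 1 (107) [LIFO — newest first]: 107 @ $11.55 = $1,235.85
Sale 2 (392) [LIFO — newest first]: 247 @ $11.05 + 52 @ $11.55 + 93 @ $10.05 = $4,264.60
Sale 3 (671) [LIFO — newest first]: 356 @ $13.70 + 93 @ $10.05 + 222 @ $15.50 = $9,252.85
Total COGS = $1,235.85 + $4,264.60 + $9,252.85 = $14,753.30
Ending inventory: 107 @ $14.35 + 89 @ $15.50 = $2,914.95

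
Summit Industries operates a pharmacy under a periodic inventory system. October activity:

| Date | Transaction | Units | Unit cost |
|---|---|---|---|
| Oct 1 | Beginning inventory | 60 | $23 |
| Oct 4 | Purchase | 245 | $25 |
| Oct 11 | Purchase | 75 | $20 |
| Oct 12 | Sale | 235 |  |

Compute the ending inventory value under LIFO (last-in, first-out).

Ending inventory = $3,505

Oct 12, 235 sold [LIFO — newest first]: 75 @ $20 + 160 @ $25 = $5,500
Ending inventory: 60 @ $23 + 85 @ $25 = $3,505
Check: goods available $9,005 = COGS $5,500 + ending $3,505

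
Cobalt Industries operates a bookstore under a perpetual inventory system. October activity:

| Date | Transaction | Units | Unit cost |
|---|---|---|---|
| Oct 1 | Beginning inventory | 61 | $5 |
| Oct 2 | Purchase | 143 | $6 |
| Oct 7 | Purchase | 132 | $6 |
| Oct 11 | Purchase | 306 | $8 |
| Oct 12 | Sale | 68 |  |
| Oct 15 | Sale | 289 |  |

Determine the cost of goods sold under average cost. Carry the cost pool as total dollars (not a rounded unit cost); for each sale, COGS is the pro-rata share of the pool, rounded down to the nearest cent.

After Oct 1: 61 on hand, pool $305.00 (≈ $5.0000 each)
After Oct 2: 204 on hand, pool $1,163.00 (≈ $5.7010 each)
After Oct 7: 336 on hand, pool $1,955.00 (≈ $5.8185 each)
After Oct 11: 642 on hand, pool $4,403.00 (≈ $6.8583 each)
Oct 12, sell 68: 68/642 × $4,403.00 → $466.36
Oct 15, sell 289: 289/574 × $3,936.64 → $1,982.03
Total COGS = $466.36 + $1,982.03 = $2,448.39
Ending inventory (cost pool remaining) = $1,954.61
Check: goods available $4,403.00 = COGS $2,448.39 + ending $1,954.61

COGS = $2,448.39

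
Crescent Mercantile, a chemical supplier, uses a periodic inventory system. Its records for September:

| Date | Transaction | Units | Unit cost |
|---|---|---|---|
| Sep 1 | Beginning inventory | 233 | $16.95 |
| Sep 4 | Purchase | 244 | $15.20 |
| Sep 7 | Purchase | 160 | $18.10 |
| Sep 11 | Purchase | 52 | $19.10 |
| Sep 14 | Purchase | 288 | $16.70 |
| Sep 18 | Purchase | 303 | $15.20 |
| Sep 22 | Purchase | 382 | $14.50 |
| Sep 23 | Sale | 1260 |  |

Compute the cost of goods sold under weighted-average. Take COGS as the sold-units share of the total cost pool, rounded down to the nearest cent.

Sep 23, sell 1260: 1260/1662 × $26,501.55 → $20,091.42
Ending inventory (cost pool remaining) = $6,410.13
Check: goods available $26,501.55 = COGS $20,091.42 + ending $6,410.13

COGS = $20,091.42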